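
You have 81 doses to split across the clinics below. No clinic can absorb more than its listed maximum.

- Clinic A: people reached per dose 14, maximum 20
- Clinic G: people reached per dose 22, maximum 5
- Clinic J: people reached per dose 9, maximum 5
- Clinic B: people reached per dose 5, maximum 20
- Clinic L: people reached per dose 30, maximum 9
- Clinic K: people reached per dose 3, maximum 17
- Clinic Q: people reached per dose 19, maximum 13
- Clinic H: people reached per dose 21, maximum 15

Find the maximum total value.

1337

Rank by people reached per dose: Clinic L 30 > Clinic G 22 > Clinic H 21 > Clinic Q 19 > Clinic A 14 > Clinic J 9 > Clinic B 5 > Clinic K 3.
Clinic L: +9 to 9 (cap) ; 72 left.
Clinic G: +5 to 5 (cap) ; 67 left.
Give Clinic H 15 to hit its cap of 15 ; 52 left.
Clinic Q: +13 to 13 (cap) ; 39 left.
Clinic A: +20 to 20 (cap) ; 19 left.
Clinic J: +5 to 5 (cap) ; 14 left.
Only 14 left; Clinic B takes them to reach 14.
Total = 14×20 + 22×5 + 9×5 + 5×14 + 30×9 + 19×13 + 21×15 = 1337.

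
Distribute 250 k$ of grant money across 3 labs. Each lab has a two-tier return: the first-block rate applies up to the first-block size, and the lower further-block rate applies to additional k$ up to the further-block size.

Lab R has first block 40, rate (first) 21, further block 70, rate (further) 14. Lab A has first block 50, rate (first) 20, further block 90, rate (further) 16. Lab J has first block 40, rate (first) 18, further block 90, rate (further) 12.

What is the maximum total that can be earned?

4420

Treat each block as its own option and order by rate: Lab R/first 21 > Lab A/first 20 > Lab J/first 18 > Lab A/second 16 > Lab R/second 14 > Lab J/second 12.
Lab R first at 21: fill all 40 ; 210 left.
Lab A first at 20: fill all 50 ; 160 left.
Fill Lab J first block (40 at 18) ; 120 left.
Fill Lab A second block (90 at 16) ; 30 left.
Lab R second at 14: only 30 left, fill 30.
Total = 21×40 + 20×50 + 18×40 + 16×90 + 14×30 = 4420.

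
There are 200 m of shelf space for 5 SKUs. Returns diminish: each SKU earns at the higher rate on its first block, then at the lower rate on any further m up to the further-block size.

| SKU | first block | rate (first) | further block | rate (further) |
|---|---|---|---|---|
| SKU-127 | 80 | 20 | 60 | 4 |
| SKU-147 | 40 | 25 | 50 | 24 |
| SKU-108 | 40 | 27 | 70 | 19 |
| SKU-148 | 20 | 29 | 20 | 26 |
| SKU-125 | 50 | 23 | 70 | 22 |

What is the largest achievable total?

5070

Rank every tier by rate: SKU-148/first 29 > SKU-108/first 27 > SKU-148/second 26 > SKU-147/first 25 > SKU-147/second 24 > SKU-125/first 23 > SKU-125/second 22 > SKU-127/first 20 > SKU-108/second 19 > SKU-127/second 4.
SKU-148 first at 29: fill all 20 — 180 left.
SKU-108 first at 27: fill all 40 — 140 left.
SKU-148/second (26): +20 — 120 left.
SKU-147 first at 25: fill all 40 — 80 left.
Fill SKU-147 second block (50 at 24) — 30 left.
30 remain; put them into SKU-125 first at 23.
Total = 29×20 + 27×40 + 26×20 + 25×40 + 24×50 + 23×30 = 5070.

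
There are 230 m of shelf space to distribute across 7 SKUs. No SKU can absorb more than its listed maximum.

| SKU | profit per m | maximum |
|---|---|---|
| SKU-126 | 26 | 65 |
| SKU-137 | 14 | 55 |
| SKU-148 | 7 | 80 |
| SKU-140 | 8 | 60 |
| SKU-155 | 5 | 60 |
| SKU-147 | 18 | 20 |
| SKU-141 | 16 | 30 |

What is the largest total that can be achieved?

3780

Rank by profit per m: SKU-126 26 > SKU-147 18 > SKU-141 16 > SKU-137 14 > SKU-140 8 > SKU-148 7 > SKU-155 5.
Give SKU-126 65 to hit its cap of 65 ; 165 left.
Give SKU-147 20 to hit its cap of 20 ; 145 left.
SKU-141 takes 30 to reach its cap of 30 ; 115 left.
SKU-137 takes 55 to reach its cap of 55 ; 60 left.
SKU-140: +60 to 60 (cap) ; 0 left.
Total = 26×65 + 14×55 + 8×60 + 18×20 + 16×30 = 3780.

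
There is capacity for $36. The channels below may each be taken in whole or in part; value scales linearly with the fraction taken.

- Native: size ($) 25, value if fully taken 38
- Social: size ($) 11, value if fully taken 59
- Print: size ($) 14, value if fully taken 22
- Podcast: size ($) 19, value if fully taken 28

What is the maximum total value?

Best value per unit of size first: Social 59/11≈5.36, Print 22/14≈1.57, Native 38/25≈1.52, Podcast 28/19≈1.47.
Social: take in full, 11 $ for value 59 — 25 left.
Take all of Print (14 $, value 22) — 11 $ left.
11 $ left: a 11/25 share of Native gives 38×11/25 = 16.72.
Total value = 97.72.

97.72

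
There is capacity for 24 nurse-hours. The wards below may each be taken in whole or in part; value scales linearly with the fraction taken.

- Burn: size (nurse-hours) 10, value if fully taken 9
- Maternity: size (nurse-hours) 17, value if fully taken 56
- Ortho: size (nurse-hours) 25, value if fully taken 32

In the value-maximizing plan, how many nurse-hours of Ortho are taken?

7

Rank by value-to-size ratio: Maternity 56/17≈3.29, Ortho 32/25≈1.28, Burn 9/10≈0.9.
Take all of Maternity (17 nurse-hours, value 56) ; 7 nurse-hours left.
7 nurse-hours left: a 7/25 share of Ortho gives 32×7/25 = 8.96.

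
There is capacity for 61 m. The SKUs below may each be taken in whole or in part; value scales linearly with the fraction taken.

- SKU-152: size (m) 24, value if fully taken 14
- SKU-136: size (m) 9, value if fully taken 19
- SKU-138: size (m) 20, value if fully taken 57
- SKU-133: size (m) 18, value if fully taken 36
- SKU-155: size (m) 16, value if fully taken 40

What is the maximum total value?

Rank by value-to-size ratio: SKU-138 57/20≈2.85, SKU-155 40/16≈2.5, SKU-136 19/9≈2.11, SKU-133 36/18≈2, SKU-152 14/24≈0.583.
SKU-138: take in full, 20 m for value 57 — 41 left.
SKU-155: take in full, 16 m for value 40 — 25 left.
SKU-136: take in full, 9 m for value 19 — 16 left.
16 m left: a 16/18 share of SKU-133 gives 36×16/18 = 32.
Total value = 148.

148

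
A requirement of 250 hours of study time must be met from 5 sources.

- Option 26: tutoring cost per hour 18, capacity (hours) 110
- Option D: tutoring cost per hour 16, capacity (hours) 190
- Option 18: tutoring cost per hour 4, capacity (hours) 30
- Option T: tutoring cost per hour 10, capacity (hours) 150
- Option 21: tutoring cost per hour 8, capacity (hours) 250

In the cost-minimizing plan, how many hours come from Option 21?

Use sources in increasing cost order.
Take 30 from Option 18 at 4 — need 220 more.
Option 21 at 8: take 220 of its 250 — requirement met.
Option T, Option D, Option 26: unused.

220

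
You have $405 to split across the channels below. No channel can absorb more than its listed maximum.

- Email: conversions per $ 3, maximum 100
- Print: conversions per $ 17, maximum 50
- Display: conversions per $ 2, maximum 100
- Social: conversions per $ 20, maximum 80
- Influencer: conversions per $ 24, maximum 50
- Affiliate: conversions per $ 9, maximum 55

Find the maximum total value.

4585

Rank by conversions per $: Influencer 24 > Social 20 > Print 17 > Affiliate 9 > Email 3 > Display 2.
Give Influencer 50 to hit its cap of 50 ; 355 left.
Social: +80 to 80 (cap) ; 275 left.
Give Print 50 to hit its cap of 50 ; 225 left.
Affiliate takes 55 to reach its cap of 55 ; 170 left.
Give Email 100 to hit its cap of 100 ; 70 left.
Only 70 left; Display takes them to reach 70.
Total = 3×100 + 17×50 + 2×70 + 20×80 + 24×50 + 9×55 = 4585.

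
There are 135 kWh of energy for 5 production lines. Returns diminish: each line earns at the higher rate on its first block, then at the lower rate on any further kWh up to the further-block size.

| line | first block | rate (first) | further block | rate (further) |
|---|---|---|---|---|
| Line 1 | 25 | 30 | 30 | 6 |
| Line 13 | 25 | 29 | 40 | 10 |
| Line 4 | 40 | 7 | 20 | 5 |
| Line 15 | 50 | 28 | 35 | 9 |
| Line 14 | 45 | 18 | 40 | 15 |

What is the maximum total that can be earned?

3505

Order all 10 blocks by rate: Line 1/T1 30 > Line 13/T1 29 > Line 15/T1 28 > Line 14/T1 18 > Line 14/T2 15 > Line 13/T2 10 > Line 15/T2 9 > Line 4/T1 7 > Line 1/T2 6 > Line 4/T2 5.
Fill Line 1 T1 block (25 at 30) ; 110 left.
Line 13/T1 (29): +25 ; 85 left.
Line 15/T1 (28): +50 ; 35 left.
Line 14 T1 at 18: only 35 left, fill 35.
Total = 30×25 + 29×25 + 28×50 + 18×35 = 3505.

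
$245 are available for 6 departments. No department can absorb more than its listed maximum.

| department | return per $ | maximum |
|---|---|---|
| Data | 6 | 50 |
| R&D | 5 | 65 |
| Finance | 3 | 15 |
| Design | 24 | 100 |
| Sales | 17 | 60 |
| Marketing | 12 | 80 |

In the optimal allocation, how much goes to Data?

Order the departments by return per $: Design 24 > Sales 17 > Marketing 12 > Data 6 > R&D 5 > Finance 3.
Give Design 100 to hit its cap of 100 ; 145 left.
Sales takes 60 to reach its cap of 60 ; 85 left.
Give Marketing 80 to hit its cap of 80 ; 5 left.
Data has room for 50 but only 5 remain, so it gets 5.

5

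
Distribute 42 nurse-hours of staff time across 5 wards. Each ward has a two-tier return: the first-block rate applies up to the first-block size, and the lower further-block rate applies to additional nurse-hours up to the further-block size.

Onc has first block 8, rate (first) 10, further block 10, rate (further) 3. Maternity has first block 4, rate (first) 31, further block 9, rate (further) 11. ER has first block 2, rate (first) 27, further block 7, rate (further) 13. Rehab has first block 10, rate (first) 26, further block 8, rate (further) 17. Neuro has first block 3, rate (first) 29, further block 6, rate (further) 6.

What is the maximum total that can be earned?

Rank every tier by rate: Maternity/first 31 > Neuro/first 29 > ER/first 27 > Rehab/first 26 > Rehab/second 17 > ER/second 13 > Maternity/second 11 > Onc/first 10 > Neuro/second 6 > Onc/second 3.
Maternity first at 31: fill all 4 — 38 left.
Fill Neuro first block (3 at 29) — 35 left.
ER/first (27): +2 — 33 left.
Rehab first at 26: fill all 10 — 23 left.
Rehab second at 17: fill all 8 — 15 left.
ER second at 13: fill all 7 — 8 left.
Maternity second at 11: only 8 left, fill 8.
Total = 31×4 + 29×3 + 27×2 + 26×10 + 17×8 + 13×7 + 11×8 = 840.

840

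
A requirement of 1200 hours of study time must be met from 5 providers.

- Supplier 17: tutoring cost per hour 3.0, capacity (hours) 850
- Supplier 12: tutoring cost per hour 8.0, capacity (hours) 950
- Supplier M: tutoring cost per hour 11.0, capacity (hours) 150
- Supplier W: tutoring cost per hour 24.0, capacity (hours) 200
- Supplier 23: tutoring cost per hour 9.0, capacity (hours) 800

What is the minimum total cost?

Fill from the cheapest provider first.
Take 850 from Supplier 17 at 3.0 → need 350 more.
Take 350 from Supplier 12 at 8.0 to finish.
Supplier 23, Supplier M, Supplier W: unused.
Cost = 850×3.0 + 350×8.0 = 5350.

5350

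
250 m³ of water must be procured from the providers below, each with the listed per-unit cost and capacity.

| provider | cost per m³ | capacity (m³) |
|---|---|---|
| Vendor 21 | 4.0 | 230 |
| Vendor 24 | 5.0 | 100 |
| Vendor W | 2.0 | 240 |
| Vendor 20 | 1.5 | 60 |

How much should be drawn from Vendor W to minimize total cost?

Use providers in increasing cost order.
Vendor 20 at 1.5: take all 60 m³ — 190 still needed.
Vendor W (2.0): take the remaining 190 — done.
Vendor 21, Vendor 24: unused.

190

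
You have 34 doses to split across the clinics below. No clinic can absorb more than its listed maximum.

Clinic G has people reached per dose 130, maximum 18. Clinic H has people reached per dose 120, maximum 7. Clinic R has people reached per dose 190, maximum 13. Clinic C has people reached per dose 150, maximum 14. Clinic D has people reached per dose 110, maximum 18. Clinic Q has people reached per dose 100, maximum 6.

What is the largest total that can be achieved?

Highest people reached per dose first: Clinic R 190 > Clinic C 150 > Clinic G 130 > Clinic H 120 > Clinic D 110 > Clinic Q 100.
Clinic R: +13 to 13 (cap) → 21 left.
Clinic C: +14 to 14 (cap) → 7 left.
Only 7 left; Clinic G takes them to reach 7.
Total = 130×7 + 190×13 + 150×14 = 5480.

5480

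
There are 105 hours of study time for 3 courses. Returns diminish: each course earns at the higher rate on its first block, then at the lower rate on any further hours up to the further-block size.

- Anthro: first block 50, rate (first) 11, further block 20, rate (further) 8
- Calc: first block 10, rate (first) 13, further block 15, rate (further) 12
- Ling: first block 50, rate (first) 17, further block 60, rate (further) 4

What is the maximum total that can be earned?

1490

Treat each block as its own option and order by rate: Ling/first 17 > Calc/first 13 > Calc/second 12 > Anthro/first 11 > Anthro/second 8 > Ling/second 4.
Ling/first (17): +50 → 55 left.
Calc/first (13): +10 → 45 left.
Fill Calc second block (15 at 12) → 30 left.
Anthro/first: +30 of 50 at 11; pool empty.
Total = 17×50 + 13×10 + 12×15 + 11×30 = 1490.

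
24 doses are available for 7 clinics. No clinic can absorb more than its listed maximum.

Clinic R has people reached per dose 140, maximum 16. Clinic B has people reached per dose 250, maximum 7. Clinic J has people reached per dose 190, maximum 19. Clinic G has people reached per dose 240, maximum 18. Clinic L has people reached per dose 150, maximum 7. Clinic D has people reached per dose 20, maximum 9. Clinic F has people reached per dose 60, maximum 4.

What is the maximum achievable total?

Order the clinics by people reached per dose: Clinic B 250 > Clinic G 240 > Clinic J 190 > Clinic L 150 > Clinic R 140 > Clinic F 60 > Clinic D 20.
Give Clinic B 7 to hit its cap of 7 — 17 left.
Clinic G has room for 18 but only 17 remain, so it gets 17.
Total = 250×7 + 240×17 = 5830.

5830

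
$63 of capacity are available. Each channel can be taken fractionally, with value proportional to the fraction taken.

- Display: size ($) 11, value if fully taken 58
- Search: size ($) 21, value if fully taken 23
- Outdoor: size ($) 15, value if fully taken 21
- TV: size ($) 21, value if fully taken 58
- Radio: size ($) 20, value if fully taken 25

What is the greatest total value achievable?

Rank by value-to-size ratio: Display 58/11≈5.27, TV 58/21≈2.76, Outdoor 21/15≈1.4, Radio 25/20≈1.25, Search 23/21≈1.1.
Display: take in full, 11 $ for value 58 ; 52 left.
All 21 $ of TV fit (value 58) ; 31 remain.
Take all of Outdoor (15 $, value 21) ; 16 $ left.
Only 16 $ remain; take 16/20 of Radio for value 25×16/20 = 20.
Total value = 157.

157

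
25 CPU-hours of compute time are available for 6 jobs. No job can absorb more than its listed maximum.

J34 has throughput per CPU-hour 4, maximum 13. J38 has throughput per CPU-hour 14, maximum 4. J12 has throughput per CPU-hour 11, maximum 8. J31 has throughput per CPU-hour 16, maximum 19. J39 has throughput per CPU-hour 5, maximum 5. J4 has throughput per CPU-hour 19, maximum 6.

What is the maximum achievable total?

418

Order the jobs by throughput per CPU-hour: J4 19 > J31 16 > J38 14 > J12 11 > J39 5 > J34 4.
J4: +6 to 6 (cap) ; 19 left.
J31: +19 to 19 (cap) ; 0 left.
Total = 16×19 + 19×6 = 418.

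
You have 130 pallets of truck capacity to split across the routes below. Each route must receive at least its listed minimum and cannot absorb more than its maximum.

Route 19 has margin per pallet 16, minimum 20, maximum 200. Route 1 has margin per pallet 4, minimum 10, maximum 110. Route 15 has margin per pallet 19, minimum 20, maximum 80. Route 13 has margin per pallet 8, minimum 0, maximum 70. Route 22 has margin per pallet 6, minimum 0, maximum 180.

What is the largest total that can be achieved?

2200

Meeting every minimum uses 20+10+20+0+0 = 50 pallets, leaving 80.
Highest margin per pallet first: Route 15 19 > Route 19 16 > Route 13 8 > Route 22 6 > Route 1 4.
Route 15 takes 60 more to reach its cap of 80 — 20 left.
Route 19 has room for 180 more but only 20 remain, so it gets 40.
Total = 16×40 + 4×10 + 19×80 = 2200.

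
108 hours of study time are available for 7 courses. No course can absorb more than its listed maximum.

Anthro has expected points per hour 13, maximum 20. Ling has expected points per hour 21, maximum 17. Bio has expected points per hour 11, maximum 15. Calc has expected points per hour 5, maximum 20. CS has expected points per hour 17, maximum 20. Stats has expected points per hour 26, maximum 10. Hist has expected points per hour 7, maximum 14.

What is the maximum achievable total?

Order the courses by expected points per hour: Stats 26 > Ling 21 > CS 17 > Anthro 13 > Bio 11 > Hist 7 > Calc 5.
Stats: +10 to 10 (cap) → 98 left.
Ling: +17 to 17 (cap) → 81 left.
CS: +20 to 20 (cap) → 61 left.
Anthro: +20 to 20 (cap) → 41 left.
Give Bio 15 to hit its cap of 15 → 26 left.
Hist: +14 to 14 (cap) → 12 left.
Calc has room for 20 but only 12 remain, so it gets 12.
Total = 13×20 + 21×17 + 11×15 + 5×12 + 17×20 + 26×10 + 7×14 = 1540.

1540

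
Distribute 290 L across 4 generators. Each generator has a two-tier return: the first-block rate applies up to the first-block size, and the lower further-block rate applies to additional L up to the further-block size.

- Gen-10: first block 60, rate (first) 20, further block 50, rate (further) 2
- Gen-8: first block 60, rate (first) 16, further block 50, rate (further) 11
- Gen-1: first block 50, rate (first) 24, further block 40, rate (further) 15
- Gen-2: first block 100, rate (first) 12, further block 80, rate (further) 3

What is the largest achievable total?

Order all 8 blocks by rate: Gen-1/first 24 > Gen-10/first 20 > Gen-8/first 16 > Gen-1/second 15 > Gen-2/first 12 > Gen-8/second 11 > Gen-2/second 3 > Gen-10/second 2.
Gen-1/first (24): +50 — 240 left.
Gen-10/first (20): +60 — 180 left.
Gen-8/first (16): +60 — 120 left.
Fill Gen-1 second block (40 at 15) — 80 left.
80 remain; put them into Gen-2 first at 12.
Total = 24×50 + 20×60 + 16×60 + 15×40 + 12×80 = 4920.

4920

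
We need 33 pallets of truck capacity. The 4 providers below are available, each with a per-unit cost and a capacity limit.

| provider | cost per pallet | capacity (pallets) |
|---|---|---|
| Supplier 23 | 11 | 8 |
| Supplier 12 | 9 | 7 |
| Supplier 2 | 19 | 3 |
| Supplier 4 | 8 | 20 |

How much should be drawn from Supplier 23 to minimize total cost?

Use providers in increasing cost order.
Supplier 4 (8): use full 20 → 13 pallets to go.
Supplier 12 (9): use full 7 → 6 pallets to go.
Take 6 from Supplier 23 at 11 to finish.
Supplier 2: unused.

6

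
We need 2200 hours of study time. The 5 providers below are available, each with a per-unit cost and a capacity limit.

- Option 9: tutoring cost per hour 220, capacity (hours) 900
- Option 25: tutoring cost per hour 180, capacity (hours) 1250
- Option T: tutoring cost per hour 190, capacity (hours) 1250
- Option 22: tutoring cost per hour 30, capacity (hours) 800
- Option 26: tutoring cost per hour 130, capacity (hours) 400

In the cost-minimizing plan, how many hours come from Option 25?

1000

Fill from the cheapest provider first.
Option 22 (30): use full 800 — 1400 hours to go.
Take 400 from Option 26 at 130 — need 1000 more.
Take 1000 from Option 25 at 180 to finish.
Option T, Option 9: unused.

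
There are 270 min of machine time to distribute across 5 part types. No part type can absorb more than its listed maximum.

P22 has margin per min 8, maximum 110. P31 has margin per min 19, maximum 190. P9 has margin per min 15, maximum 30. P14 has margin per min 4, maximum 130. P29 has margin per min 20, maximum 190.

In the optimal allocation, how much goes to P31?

80

Rank by margin per min: P29 20 > P31 19 > P9 15 > P22 8 > P14 4.
P29: +190 to 190 (cap) — 80 left.
P31 has room for 190 but only 80 remain, so it gets 80.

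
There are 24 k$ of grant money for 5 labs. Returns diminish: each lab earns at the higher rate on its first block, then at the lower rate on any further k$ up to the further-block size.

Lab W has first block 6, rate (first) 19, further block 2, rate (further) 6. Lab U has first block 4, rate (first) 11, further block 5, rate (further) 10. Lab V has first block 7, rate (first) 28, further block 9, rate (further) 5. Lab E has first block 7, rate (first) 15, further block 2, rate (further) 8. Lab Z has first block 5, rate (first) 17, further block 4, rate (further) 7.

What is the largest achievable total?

Order all 10 blocks by rate: Lab V/T1 28 > Lab W/T1 19 > Lab Z/T1 17 > Lab E/T1 15 > Lab U/T1 11 > Lab U/T2 10 > Lab E/T2 8 > Lab Z/T2 7 > Lab W/T2 6 > Lab V/T2 5.
Lab V/T1 (28): +7 ; 17 left.
Fill Lab W T1 block (6 at 19) ; 11 left.
Lab Z/T1 (17): +5 ; 6 left.
Lab E T1 at 15: only 6 left, fill 6.
Total = 28×7 + 19×6 + 17×5 + 15×6 = 485.

485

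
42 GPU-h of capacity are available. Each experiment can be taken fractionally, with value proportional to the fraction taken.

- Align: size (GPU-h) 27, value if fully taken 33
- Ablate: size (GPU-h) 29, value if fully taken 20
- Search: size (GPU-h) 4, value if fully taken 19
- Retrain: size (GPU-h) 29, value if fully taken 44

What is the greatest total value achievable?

Rank by value-to-size ratio: Search 19/4≈4.75, Retrain 44/29≈1.52, Align 33/27≈1.22, Ablate 20/29≈0.69.
Search: take in full, 4 GPU-h for value 19 — 38 left.
All 29 GPU-h of Retrain fit (value 44) — 9 remain.
Fill the last 9 GPU-h with part of Align: 9/27 of it earns 11.
Total value = 74.

74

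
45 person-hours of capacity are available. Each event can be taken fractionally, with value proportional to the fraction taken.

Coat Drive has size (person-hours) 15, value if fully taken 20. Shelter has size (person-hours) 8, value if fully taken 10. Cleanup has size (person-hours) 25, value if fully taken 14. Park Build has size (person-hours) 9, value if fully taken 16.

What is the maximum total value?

Rank by value-to-size ratio: Park Build 16/9≈1.78, Coat Drive 20/15≈1.33, Shelter 10/8≈1.25, Cleanup 14/25≈0.56.
All 9 person-hours of Park Build fit (value 16) → 36 remain.
Take all of Coat Drive (15 person-hours, value 20) → 21 person-hours left.
All 8 person-hours of Shelter fit (value 10) → 13 remain.
13 person-hours left: a 13/25 share of Cleanup gives 14×13/25 = 7.28.
Total value = 53.28.

53.28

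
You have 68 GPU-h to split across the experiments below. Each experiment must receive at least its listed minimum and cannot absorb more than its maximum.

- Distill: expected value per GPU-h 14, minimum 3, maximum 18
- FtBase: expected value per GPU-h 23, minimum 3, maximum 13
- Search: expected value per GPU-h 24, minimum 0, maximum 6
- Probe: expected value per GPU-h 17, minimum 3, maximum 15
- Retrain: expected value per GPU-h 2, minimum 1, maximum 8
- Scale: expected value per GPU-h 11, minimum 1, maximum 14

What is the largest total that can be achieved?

Meeting every minimum uses 3+3+0+3+1+1 = 11 GPU-h, leaving 57.
Highest expected value per GPU-h first: Search 24 > FtBase 23 > Probe 17 > Distill 14 > Scale 11 > Retrain 2.
Give Search 6 more to hit its cap of 6 — 51 left.
Give FtBase 10 more to hit its cap of 13 — 41 left.
Probe: +12 to 15 (cap) — 29 left.
Distill takes 15 more to reach its cap of 18 — 14 left.
Scale takes 13 more to reach its cap of 14 — 1 left.
Retrain: +1 (room for 7) → 2. Pool exhausted.
Total = 14×18 + 23×13 + 24×6 + 17×15 + 2×2 + 11×14 = 1108.

1108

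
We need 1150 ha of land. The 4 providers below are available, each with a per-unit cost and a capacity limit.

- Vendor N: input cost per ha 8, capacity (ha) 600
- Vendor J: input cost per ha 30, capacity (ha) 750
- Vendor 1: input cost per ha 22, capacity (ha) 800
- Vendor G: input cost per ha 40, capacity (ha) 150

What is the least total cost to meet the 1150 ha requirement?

16900

Cheapest first:
Vendor N (8): use full 600 ; 550 ha to go.
Vendor 1 (22): take the remaining 550 ; done.
Vendor J, Vendor G: unused.
Cost = 600×8 + 550×22 = 16900.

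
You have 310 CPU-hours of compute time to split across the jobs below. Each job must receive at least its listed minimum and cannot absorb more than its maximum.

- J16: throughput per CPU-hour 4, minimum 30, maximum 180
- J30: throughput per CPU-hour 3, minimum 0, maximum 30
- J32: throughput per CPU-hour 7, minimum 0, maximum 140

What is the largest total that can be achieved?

1660

Meeting every minimum uses 30+0+0 = 30 CPU-hours, leaving 280.
Rank by throughput per CPU-hour: J32 7 > J16 4 > J30 3.
Give J32 140 more to hit its cap of 140 → 140 left.
J16 has room for 150 more but only 140 remain, so it gets 170.
Total = 4×170 + 7×140 = 1660.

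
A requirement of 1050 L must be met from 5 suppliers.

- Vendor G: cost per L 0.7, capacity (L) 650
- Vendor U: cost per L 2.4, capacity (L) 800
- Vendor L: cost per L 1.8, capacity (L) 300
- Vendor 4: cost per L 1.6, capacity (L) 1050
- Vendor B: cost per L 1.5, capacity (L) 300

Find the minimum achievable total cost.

1065

Use suppliers in increasing cost order.
Vendor G at 0.7: take all 650 L ; 400 still needed.
Vendor B at 1.5: take all 300 L ; 100 still needed.
Take 100 from Vendor 4 at 1.6 to finish.
Vendor L, Vendor U: unused.
Cost = 650×0.7 + 300×1.5 + 100×1.6 = 1065.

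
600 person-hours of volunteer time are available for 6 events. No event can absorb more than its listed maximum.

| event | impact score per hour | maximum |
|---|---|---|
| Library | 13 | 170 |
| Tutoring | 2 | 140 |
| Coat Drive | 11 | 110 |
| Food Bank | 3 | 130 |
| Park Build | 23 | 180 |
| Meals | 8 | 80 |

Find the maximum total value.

8380

Order the events by impact score per hour: Park Build 23 > Library 13 > Coat Drive 11 > Meals 8 > Food Bank 3 > Tutoring 2.
Park Build takes 180 to reach its cap of 180 — 420 left.
Give Library 170 to hit its cap of 170 — 250 left.
Give Coat Drive 110 to hit its cap of 110 — 140 left.
Give Meals 80 to hit its cap of 80 — 60 left.
Only 60 left; Food Bank takes them to reach 60.
Total = 13×170 + 11×110 + 3×60 + 23×180 + 8×80 = 8380.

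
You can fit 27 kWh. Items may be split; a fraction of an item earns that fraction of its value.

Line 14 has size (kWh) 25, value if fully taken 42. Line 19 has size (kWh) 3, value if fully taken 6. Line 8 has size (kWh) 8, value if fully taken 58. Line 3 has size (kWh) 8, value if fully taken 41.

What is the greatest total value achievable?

118.44

Best value per unit of size first: Line 8 58/8≈7.25, Line 3 41/8≈5.12, Line 19 6/3≈2, Line 14 42/25≈1.68.
Line 8: take in full, 8 kWh for value 58 — 19 left.
All 8 kWh of Line 3 fit (value 41) — 11 remain.
Line 19: take in full, 3 kWh for value 6 — 8 left.
Only 8 kWh remain; take 8/25 of Line 14 for value 42×8/25 = 13.44.
Total value = 118.44.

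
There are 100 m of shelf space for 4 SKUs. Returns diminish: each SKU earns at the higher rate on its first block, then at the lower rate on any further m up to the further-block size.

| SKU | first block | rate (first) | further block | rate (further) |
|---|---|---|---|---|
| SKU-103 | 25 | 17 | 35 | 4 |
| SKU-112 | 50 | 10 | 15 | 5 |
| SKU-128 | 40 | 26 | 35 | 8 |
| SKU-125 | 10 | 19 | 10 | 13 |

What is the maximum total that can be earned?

Rank every tier by rate: SKU-128/tier1 26 > SKU-125/tier1 19 > SKU-103/tier1 17 > SKU-125/tier2 13 > SKU-112/tier1 10 > SKU-128/tier2 8 > SKU-112/tier2 5 > SKU-103/tier2 4.
Fill SKU-128 tier1 block (40 at 26) — 60 left.
SKU-125/tier1 (19): +10 — 50 left.
SKU-103/tier1 (17): +25 — 25 left.
Fill SKU-125 tier2 block (10 at 13) — 15 left.
SKU-112 tier1 at 10: only 15 left, fill 15.
Total = 26×40 + 19×10 + 17×25 + 13×10 + 10×15 = 1935.

1935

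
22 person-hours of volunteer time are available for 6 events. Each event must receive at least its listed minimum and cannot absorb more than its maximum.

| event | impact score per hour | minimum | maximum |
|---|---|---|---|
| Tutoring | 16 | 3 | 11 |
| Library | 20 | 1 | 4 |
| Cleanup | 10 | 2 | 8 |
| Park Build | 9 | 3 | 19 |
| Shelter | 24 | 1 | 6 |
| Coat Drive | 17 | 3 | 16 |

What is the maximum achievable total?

387

Meeting every minimum uses 3+1+2+3+1+3 = 13 person-hours, leaving 9.
Order the events by impact score per hour: Shelter 24 > Library 20 > Coat Drive 17 > Tutoring 16 > Cleanup 10 > Park Build 9.
Give Shelter 5 more to hit its cap of 6 ; 4 left.
Library: +3 to 4 (cap) ; 1 left.
Only 1 left; Coat Drive takes them to reach 4.
Total = 16×3 + 20×4 + 10×2 + 9×3 + 24×6 + 17×4 = 387.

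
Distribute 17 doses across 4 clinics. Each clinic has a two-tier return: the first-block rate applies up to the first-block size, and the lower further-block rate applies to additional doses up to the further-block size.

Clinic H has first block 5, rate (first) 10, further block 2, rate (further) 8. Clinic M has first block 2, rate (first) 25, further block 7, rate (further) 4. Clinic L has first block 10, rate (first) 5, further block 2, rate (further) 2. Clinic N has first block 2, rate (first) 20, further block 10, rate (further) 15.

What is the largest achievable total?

Order all 8 blocks by rate: Clinic M/tier1 25 > Clinic N/tier1 20 > Clinic N/tier2 15 > Clinic H/tier1 10 > Clinic H/tier2 8 > Clinic L/tier1 5 > Clinic M/tier2 4 > Clinic L/tier2 2.
Fill Clinic M tier1 block (2 at 25) → 15 left.
Fill Clinic N tier1 block (2 at 20) → 13 left.
Fill Clinic N tier2 block (10 at 15) → 3 left.
Clinic H tier1 at 10: only 3 left, fill 3.
Total = 25×2 + 20×2 + 15×10 + 10×3 = 270.

270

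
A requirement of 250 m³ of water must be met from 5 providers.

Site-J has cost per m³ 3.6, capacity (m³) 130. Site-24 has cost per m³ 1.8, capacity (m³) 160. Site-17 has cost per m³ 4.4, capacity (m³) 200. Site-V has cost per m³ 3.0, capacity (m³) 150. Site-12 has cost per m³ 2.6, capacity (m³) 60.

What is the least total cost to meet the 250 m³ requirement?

534

Use providers in increasing cost order.
Take 160 from Site-24 at 1.8 — need 90 more.
Site-12 at 2.6: take all 60 m³ — 30 still needed.
Site-V at 3.0: take 30 of its 150 — requirement met.
Site-J, Site-17: unused.
Cost = 160×1.8 + 60×2.6 + 30×3.0 = 534.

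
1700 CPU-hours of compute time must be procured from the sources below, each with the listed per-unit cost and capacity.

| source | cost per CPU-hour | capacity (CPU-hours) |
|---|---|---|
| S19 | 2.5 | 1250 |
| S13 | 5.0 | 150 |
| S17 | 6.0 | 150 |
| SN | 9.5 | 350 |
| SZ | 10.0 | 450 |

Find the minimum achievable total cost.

6200

Use sources in increasing cost order.
S19 (2.5): use full 1250 ; 450 CPU-hours to go.
S13 at 5.0: take all 150 CPU-hours ; 300 still needed.
Take 150 from S17 at 6.0 ; need 150 more.
SN at 9.5: take 150 of its 350 ; requirement met.
SZ: unused.
Cost = 1250×2.5 + 150×5.0 + 150×6.0 + 150×9.5 = 6200.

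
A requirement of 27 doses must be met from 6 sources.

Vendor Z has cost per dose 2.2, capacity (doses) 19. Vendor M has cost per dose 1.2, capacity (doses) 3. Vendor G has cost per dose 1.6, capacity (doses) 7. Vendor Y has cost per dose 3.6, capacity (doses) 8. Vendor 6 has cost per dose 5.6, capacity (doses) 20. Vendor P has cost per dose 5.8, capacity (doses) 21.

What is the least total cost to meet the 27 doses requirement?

Use sources in increasing cost order.
Vendor M at 1.2: take all 3 doses → 24 still needed.
Vendor G (1.6): use full 7 → 17 doses to go.
Take 17 from Vendor Z at 2.2 to finish.
Vendor Y, Vendor 6, Vendor P: unused.
Cost = 3×1.2 + 7×1.6 + 17×2.2 = 52.2.

52.2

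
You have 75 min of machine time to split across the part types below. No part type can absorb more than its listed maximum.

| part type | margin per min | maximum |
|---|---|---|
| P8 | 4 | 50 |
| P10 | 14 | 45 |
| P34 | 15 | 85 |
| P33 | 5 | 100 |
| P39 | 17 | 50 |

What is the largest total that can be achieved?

1225

Rank by margin per min: P39 17 > P34 15 > P10 14 > P33 5 > P8 4.
Give P39 50 to hit its cap of 50 — 25 left.
Only 25 left; P34 takes them to reach 25.
Total = 15×25 + 17×50 = 1225.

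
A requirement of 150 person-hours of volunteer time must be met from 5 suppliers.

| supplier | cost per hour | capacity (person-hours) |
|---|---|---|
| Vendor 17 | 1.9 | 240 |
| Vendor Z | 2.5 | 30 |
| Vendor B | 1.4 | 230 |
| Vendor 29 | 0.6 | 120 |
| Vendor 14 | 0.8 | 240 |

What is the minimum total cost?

Fill from the cheapest supplier first.
Take 120 from Vendor 29 at 0.6 ; need 30 more.
Take 30 from Vendor 14 at 0.8 to finish.
Vendor B, Vendor 17, Vendor Z: unused.
Cost = 120×0.6 + 30×0.8 = 96.

96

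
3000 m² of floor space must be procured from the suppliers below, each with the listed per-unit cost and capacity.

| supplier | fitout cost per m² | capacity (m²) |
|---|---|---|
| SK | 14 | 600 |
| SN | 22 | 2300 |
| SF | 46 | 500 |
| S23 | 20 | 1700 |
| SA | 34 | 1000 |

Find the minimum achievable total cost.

Fill from the cheapest supplier first.
SK (14): use full 600 — 2400 m² to go.
Take 1700 from S23 at 20 — need 700 more.
SN (22): take the remaining 700 — done.
SA, SF: unused.
Cost = 600×14 + 1700×20 + 700×22 = 57800.

57800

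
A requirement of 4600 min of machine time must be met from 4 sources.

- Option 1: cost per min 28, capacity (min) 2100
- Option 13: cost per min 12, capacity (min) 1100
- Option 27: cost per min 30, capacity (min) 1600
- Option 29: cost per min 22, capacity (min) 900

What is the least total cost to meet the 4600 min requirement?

Cheapest first:
Option 13 (12): use full 1100 → 3500 min to go.
Option 29 (22): use full 900 → 2600 min to go.
Option 1 (28): use full 2100 → 500 min to go.
Option 27 at 30: take 500 of its 1600 → requirement met.
Cost = 1100×12 + 900×22 + 2100×28 + 500×30 = 106800.

106800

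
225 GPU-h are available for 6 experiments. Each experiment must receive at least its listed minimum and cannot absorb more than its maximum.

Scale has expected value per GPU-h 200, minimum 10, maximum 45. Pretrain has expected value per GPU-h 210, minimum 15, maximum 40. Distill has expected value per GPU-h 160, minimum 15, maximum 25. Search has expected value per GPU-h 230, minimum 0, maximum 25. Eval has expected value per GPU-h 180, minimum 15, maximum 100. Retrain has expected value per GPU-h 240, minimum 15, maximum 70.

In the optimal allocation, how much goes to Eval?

30

Meeting every minimum uses 10+15+15+0+15+15 = 70 GPU-h, leaving 155.
Order the experiments by expected value per GPU-h: Retrain 240 > Search 230 > Pretrain 210 > Scale 200 > Eval 180 > Distill 160.
Retrain: +55 to 70 (cap) ; 100 left.
Search: +25 to 25 (cap) ; 75 left.
Pretrain: +25 to 40 (cap) ; 50 left.
Scale: +35 to 45 (cap) ; 15 left.
Eval: +15 (room for 85) → 30. Pool exhausted.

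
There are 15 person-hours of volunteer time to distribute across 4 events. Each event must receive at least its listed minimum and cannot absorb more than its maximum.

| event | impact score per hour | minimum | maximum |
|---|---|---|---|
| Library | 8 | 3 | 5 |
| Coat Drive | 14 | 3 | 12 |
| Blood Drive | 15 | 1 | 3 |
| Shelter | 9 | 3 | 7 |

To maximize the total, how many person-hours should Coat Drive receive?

6

Meeting every minimum uses 3+3+1+3 = 10 person-hours, leaving 5.
Rank by impact score per hour: Blood Drive 15 > Coat Drive 14 > Shelter 9 > Library 8.
Blood Drive takes 2 more to reach its cap of 3 — 3 left.
Only 3 left; Coat Drive takes them to reach 6.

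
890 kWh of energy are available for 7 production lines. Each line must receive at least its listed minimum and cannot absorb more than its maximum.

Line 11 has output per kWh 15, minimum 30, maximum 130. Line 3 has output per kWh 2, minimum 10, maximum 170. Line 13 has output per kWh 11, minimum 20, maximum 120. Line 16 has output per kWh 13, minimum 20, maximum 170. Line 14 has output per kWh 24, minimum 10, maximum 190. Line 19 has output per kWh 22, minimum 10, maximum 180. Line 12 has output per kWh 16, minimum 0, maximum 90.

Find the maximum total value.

Meeting every minimum uses 30+10+20+20+10+10+0 = 100 kWh, leaving 790.
Highest output per kWh first: Line 14 24 > Line 19 22 > Line 12 16 > Line 11 15 > Line 16 13 > Line 13 11 > Line 3 2.
Line 14 takes 180 more to reach its cap of 190 — 610 left.
Line 19: +170 to 180 (cap) — 440 left.
Give Line 12 90 more to hit its cap of 90 — 350 left.
Give Line 11 100 more to hit its cap of 130 — 250 left.
Give Line 16 150 more to hit its cap of 170 — 100 left.
Give Line 13 100 more to hit its cap of 120 — 0 left.
Total = 15×130 + 2×10 + 11×120 + 13×170 + 24×190 + 22×180 + 16×90 = 15460.

15460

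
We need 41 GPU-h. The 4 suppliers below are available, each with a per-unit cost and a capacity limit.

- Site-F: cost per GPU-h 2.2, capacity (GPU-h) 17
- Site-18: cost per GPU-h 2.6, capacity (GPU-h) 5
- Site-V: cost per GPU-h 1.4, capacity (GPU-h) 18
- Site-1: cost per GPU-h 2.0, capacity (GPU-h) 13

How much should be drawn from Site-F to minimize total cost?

Fill from the cheapest supplier first.
Site-V (1.4): use full 18 ; 23 GPU-h to go.
Site-1 (2.0): use full 13 ; 10 GPU-h to go.
Site-F (2.2): take the remaining 10 ; done.
Site-18: unused.

10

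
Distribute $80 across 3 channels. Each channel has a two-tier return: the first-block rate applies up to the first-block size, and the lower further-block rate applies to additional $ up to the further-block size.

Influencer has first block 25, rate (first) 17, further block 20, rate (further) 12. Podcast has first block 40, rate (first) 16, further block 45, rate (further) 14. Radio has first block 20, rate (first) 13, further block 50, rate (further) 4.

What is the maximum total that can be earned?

Rank every tier by rate: Influencer/first 17 > Podcast/first 16 > Podcast/second 14 > Radio/first 13 > Influencer/second 12 > Radio/second 4.
Influencer first at 17: fill all 25 ; 55 left.
Fill Podcast first block (40 at 16) ; 15 left.
Podcast second at 14: only 15 left, fill 15.
Total = 17×25 + 16×40 + 14×15 = 1275.

1275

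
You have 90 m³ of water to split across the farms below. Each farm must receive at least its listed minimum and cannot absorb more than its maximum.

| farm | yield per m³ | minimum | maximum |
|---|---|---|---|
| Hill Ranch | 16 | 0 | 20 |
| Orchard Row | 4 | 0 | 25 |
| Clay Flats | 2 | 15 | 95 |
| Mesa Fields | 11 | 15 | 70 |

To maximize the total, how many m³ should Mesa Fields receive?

Meeting every minimum uses 0+0+15+15 = 30 m³, leaving 60.
Rank by yield per m³: Hill Ranch 16 > Mesa Fields 11 > Orchard Row 4 > Clay Flats 2.
Hill Ranch takes 20 more to reach its cap of 20 ; 40 left.
Only 40 left; Mesa Fields takes them to reach 55.

55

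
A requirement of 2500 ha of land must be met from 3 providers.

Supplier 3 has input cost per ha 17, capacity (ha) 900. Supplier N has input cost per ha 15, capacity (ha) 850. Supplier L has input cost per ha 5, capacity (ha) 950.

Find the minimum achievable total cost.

29400

Use providers in increasing cost order.
Supplier L at 5: take all 950 ha ; 1550 still needed.
Supplier N at 15: take all 850 ha ; 700 still needed.
Take 700 from Supplier 3 at 17 to finish.
Cost = 950×5 + 850×15 + 700×17 = 29400.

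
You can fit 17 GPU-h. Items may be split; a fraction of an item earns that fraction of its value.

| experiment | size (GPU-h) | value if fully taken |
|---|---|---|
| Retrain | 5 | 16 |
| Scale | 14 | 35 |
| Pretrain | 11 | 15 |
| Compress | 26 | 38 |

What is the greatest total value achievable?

Sort by value density: Retrain 16/5≈3.2, Scale 35/14≈2.5, Compress 38/26≈1.46, Pretrain 15/11≈1.36.
All 5 GPU-h of Retrain fit (value 16) ; 12 remain.
Only 12 GPU-h remain; take 12/14 of Scale for value 35×12/14 = 30.
Total value = 46.

46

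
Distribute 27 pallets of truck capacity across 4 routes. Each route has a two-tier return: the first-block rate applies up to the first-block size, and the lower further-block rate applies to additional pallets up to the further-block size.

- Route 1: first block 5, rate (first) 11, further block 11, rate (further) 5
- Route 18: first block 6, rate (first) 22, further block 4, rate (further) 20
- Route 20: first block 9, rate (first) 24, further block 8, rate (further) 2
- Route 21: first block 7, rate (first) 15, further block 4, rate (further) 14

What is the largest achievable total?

Rank every tier by rate: Route 20/tier1 24 > Route 18/tier1 22 > Route 18/tier2 20 > Route 21/tier1 15 > Route 21/tier2 14 > Route 1/tier1 11 > Route 1/tier2 5 > Route 20/tier2 2.
Route 20 tier1 at 24: fill all 9 → 18 left.
Route 18 tier1 at 22: fill all 6 → 12 left.
Route 18/tier2 (20): +4 → 8 left.
Route 21/tier1 (15): +7 → 1 left.
Route 21 tier2 at 14: only 1 left, fill 1.
Total = 24×9 + 22×6 + 20×4 + 15×7 + 14×1 = 547.

547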